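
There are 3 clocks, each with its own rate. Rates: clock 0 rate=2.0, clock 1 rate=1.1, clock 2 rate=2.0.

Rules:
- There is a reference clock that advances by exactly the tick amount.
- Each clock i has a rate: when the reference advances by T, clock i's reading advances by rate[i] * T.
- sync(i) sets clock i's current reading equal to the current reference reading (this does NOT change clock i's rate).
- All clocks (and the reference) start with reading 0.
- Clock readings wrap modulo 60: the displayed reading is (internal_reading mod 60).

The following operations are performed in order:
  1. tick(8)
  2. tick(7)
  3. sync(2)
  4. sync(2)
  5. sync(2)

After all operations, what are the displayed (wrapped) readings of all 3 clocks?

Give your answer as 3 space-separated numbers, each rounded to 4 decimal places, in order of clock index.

Answer: 30.0000 16.5000 15.0000

Derivation:
After op 1 tick(8): ref=8.0000 raw=[16.0000 8.8000 16.0000]
After op 2 tick(7): ref=15.0000 raw=[30.0000 16.5000 30.0000]
After op 3 sync(2): ref=15.0000 raw=[30.0000 16.5000 15.0000]
After op 4 sync(2): ref=15.0000 raw=[30.0000 16.5000 15.0000]
After op 5 sync(2): ref=15.0000 raw=[30.0000 16.5000 15.0000]
Wrap final raw readings (mod 60): 30.0000 mod 60 = 30.0000; 16.5000 mod 60 = 16.5000; 15.0000 mod 60 = 15.0000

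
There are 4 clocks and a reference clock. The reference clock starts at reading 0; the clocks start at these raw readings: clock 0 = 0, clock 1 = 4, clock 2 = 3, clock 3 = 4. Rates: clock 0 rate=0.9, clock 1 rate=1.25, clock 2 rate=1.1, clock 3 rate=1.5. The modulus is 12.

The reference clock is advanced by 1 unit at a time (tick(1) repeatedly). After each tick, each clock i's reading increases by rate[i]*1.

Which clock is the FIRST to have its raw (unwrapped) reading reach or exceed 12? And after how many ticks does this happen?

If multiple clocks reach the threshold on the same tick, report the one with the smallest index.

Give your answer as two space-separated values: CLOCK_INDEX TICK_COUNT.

clock 0: start=0, rate=0.9, needs 12-0 = 12; ticks = ceil(12/0.9) = ceil(13.3333) = 14; reading at tick 14 = 0 + 0.9*14 = 12.6000
clock 1: start=4, rate=1.25, needs 12-4 = 8; ticks = ceil(8/1.25) = ceil(6.4000) = 7; reading at tick 7 = 4 + 1.25*7 = 12.7500
clock 2: start=3, rate=1.1, needs 12-3 = 9; ticks = ceil(9/1.1) = ceil(8.1818) = 9; reading at tick 9 = 3 + 1.1*9 = 12.9000
clock 3: start=4, rate=1.5, needs 12-4 = 8; ticks = ceil(8/1.5) = ceil(5.3333) = 6; reading at tick 6 = 4 + 1.5*6 = 13.0000
Minimum tick count = 6; winners = [3]; smallest index = 3

Answer: 3 6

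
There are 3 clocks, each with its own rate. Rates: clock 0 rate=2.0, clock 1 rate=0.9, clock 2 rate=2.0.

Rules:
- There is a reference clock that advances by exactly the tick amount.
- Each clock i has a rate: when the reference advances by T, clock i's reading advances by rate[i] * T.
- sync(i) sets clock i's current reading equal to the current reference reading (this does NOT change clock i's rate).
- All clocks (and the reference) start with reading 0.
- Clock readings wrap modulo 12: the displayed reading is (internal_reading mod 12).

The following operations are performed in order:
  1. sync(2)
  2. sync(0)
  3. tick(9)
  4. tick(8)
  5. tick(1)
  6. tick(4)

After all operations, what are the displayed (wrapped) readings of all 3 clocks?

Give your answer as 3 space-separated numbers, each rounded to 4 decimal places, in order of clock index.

Answer: 8.0000 7.8000 8.0000

Derivation:
After op 1 sync(2): ref=0.0000 raw=[0.0000 0.0000 0.0000]
After op 2 sync(0): ref=0.0000 raw=[0.0000 0.0000 0.0000]
After op 3 tick(9): ref=9.0000 raw=[18.0000 8.1000 18.0000]
After op 4 tick(8): ref=17.0000 raw=[34.0000 15.3000 34.0000]
After op 5 tick(1): ref=18.0000 raw=[36.0000 16.2000 36.0000]
After op 6 tick(4): ref=22.0000 raw=[44.0000 19.8000 44.0000]
Wrap final raw readings (mod 12): 44.0000 mod 12 = 8.0000; 19.8000 mod 12 = 7.8000; 44.0000 mod 12 = 8.0000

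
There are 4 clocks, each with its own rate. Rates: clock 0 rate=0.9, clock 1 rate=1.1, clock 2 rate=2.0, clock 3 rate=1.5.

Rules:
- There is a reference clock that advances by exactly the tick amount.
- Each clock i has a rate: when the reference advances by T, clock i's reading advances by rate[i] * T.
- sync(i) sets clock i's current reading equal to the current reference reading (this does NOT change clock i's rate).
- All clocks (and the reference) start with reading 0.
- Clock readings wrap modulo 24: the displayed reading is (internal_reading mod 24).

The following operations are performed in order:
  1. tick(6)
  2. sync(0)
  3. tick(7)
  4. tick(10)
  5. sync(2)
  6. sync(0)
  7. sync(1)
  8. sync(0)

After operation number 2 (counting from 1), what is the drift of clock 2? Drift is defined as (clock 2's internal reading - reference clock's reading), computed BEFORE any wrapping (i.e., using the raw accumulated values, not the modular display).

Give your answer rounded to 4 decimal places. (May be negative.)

Answer: 6.0000

Derivation:
After op 1 tick(6): ref=6.0000 raw=[5.4000 6.6000 12.0000 9.0000]
After op 2 sync(0): ref=6.0000 raw=[6.0000 6.6000 12.0000 9.0000]
Drift of clock 2 after op 2: 12.0000 - 6.0000 = 6.0000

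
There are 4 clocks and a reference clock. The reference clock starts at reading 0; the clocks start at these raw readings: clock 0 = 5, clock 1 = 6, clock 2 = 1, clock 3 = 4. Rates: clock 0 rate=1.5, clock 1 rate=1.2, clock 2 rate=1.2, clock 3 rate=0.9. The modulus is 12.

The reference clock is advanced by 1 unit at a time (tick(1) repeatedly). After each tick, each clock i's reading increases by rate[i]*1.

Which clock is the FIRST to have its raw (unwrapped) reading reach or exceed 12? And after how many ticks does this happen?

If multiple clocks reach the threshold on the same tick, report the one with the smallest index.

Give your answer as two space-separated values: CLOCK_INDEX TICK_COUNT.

clock 0: start=5, rate=1.5, needs 12-5 = 7; ticks = ceil(7/1.5) = ceil(4.6667) = 5; reading at tick 5 = 5 + 1.5*5 = 12.5000
clock 1: start=6, rate=1.2, needs 12-6 = 6; ticks = ceil(6/1.2) = ceil(5.0000) = 5; reading at tick 5 = 6 + 1.2*5 = 12.0000
clock 2: start=1, rate=1.2, needs 12-1 = 11; ticks = ceil(11/1.2) = ceil(9.1667) = 10; reading at tick 10 = 1 + 1.2*10 = 13.0000
clock 3: start=4, rate=0.9, needs 12-4 = 8; ticks = ceil(8/0.9) = ceil(8.8889) = 9; reading at tick 9 = 4 + 0.9*9 = 12.1000
Minimum tick count = 5; winners = [0, 1]; smallest index = 0

Answer: 0 5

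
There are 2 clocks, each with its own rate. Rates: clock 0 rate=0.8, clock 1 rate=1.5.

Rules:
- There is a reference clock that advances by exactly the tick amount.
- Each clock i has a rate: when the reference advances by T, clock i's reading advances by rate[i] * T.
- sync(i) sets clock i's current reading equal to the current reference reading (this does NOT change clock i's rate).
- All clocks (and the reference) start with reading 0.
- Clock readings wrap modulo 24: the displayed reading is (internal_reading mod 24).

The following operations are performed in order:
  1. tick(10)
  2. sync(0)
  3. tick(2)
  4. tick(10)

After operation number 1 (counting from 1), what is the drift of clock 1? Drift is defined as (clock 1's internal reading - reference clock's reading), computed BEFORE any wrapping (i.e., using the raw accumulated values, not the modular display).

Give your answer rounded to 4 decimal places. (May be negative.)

After op 1 tick(10): ref=10.0000 raw=[8.0000 15.0000]
Drift of clock 1 after op 1: 15.0000 - 10.0000 = 5.0000

Answer: 5.0000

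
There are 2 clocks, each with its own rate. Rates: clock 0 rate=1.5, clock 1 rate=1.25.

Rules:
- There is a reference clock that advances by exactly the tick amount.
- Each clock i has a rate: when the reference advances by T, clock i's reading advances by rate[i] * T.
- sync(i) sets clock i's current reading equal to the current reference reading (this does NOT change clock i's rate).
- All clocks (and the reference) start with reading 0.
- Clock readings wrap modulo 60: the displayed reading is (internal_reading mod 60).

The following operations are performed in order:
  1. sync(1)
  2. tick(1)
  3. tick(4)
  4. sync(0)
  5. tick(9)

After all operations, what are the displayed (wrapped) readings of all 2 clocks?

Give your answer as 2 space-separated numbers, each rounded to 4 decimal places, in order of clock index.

After op 1 sync(1): ref=0.0000 raw=[0.0000 0.0000]
After op 2 tick(1): ref=1.0000 raw=[1.5000 1.2500]
After op 3 tick(4): ref=5.0000 raw=[7.5000 6.2500]
After op 4 sync(0): ref=5.0000 raw=[5.0000 6.2500]
After op 5 tick(9): ref=14.0000 raw=[18.5000 17.5000]
Wrap final raw readings (mod 60): 18.5000 mod 60 = 18.5000; 17.5000 mod 60 = 17.5000

Answer: 18.5000 17.5000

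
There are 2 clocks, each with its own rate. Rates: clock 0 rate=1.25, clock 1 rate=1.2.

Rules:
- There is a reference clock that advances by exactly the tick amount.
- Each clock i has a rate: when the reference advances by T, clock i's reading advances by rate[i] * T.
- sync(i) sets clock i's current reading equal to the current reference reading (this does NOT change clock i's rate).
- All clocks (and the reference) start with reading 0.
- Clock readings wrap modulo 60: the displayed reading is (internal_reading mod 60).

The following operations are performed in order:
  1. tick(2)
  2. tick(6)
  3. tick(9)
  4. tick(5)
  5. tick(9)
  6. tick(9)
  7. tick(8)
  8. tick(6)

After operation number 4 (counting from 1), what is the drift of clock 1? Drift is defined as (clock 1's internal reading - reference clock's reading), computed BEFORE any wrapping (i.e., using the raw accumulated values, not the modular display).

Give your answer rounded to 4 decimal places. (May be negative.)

Answer: 4.4000

Derivation:
After op 1 tick(2): ref=2.0000 raw=[2.5000 2.4000]
After op 2 tick(6): ref=8.0000 raw=[10.0000 9.6000]
After op 3 tick(9): ref=17.0000 raw=[21.2500 20.4000]
After op 4 tick(5): ref=22.0000 raw=[27.5000 26.4000]
Drift of clock 1 after op 4: 26.4000 - 22.0000 = 4.4000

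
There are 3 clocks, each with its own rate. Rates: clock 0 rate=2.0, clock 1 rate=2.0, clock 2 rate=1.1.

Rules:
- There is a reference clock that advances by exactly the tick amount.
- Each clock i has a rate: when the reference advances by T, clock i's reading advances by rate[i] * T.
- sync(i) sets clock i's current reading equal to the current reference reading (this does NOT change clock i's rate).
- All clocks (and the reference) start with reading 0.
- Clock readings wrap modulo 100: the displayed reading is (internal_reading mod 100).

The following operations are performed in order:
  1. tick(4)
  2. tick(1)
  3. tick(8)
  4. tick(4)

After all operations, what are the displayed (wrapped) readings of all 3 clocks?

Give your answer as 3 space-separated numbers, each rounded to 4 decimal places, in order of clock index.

Answer: 34.0000 34.0000 18.7000

Derivation:
After op 1 tick(4): ref=4.0000 raw=[8.0000 8.0000 4.4000]
After op 2 tick(1): ref=5.0000 raw=[10.0000 10.0000 5.5000]
After op 3 tick(8): ref=13.0000 raw=[26.0000 26.0000 14.3000]
After op 4 tick(4): ref=17.0000 raw=[34.0000 34.0000 18.7000]
Wrap final raw readings (mod 100): 34.0000 mod 100 = 34.0000; 34.0000 mod 100 = 34.0000; 18.7000 mod 100 = 18.7000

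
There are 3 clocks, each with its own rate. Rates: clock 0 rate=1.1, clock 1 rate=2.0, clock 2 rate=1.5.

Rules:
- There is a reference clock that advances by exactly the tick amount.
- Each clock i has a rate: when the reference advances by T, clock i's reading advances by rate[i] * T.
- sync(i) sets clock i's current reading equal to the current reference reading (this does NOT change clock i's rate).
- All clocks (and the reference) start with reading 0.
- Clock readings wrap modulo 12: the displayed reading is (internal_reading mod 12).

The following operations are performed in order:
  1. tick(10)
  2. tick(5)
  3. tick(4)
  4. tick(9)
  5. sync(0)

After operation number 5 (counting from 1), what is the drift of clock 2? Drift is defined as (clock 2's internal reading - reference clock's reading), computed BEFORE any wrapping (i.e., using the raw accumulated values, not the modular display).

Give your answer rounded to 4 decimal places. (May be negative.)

After op 1 tick(10): ref=10.0000 raw=[11.0000 20.0000 15.0000]
After op 2 tick(5): ref=15.0000 raw=[16.5000 30.0000 22.5000]
After op 3 tick(4): ref=19.0000 raw=[20.9000 38.0000 28.5000]
After op 4 tick(9): ref=28.0000 raw=[30.8000 56.0000 42.0000]
After op 5 sync(0): ref=28.0000 raw=[28.0000 56.0000 42.0000]
Drift of clock 2 after op 5: 42.0000 - 28.0000 = 14.0000

Answer: 14.0000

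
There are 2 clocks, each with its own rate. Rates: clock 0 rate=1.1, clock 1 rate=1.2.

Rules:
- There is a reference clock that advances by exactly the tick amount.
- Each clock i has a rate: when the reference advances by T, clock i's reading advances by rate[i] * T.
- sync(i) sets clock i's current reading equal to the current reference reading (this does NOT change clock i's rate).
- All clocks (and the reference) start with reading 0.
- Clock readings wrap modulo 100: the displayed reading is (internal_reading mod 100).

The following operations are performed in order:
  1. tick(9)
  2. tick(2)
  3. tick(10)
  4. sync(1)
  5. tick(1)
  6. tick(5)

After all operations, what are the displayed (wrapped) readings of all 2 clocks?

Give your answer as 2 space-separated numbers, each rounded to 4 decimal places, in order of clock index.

Answer: 29.7000 28.2000

Derivation:
After op 1 tick(9): ref=9.0000 raw=[9.9000 10.8000]
After op 2 tick(2): ref=11.0000 raw=[12.1000 13.2000]
After op 3 tick(10): ref=21.0000 raw=[23.1000 25.2000]
After op 4 sync(1): ref=21.0000 raw=[23.1000 21.0000]
After op 5 tick(1): ref=22.0000 raw=[24.2000 22.2000]
After op 6 tick(5): ref=27.0000 raw=[29.7000 28.2000]
Wrap final raw readings (mod 100): 29.7000 mod 100 = 29.7000; 28.2000 mod 100 = 28.2000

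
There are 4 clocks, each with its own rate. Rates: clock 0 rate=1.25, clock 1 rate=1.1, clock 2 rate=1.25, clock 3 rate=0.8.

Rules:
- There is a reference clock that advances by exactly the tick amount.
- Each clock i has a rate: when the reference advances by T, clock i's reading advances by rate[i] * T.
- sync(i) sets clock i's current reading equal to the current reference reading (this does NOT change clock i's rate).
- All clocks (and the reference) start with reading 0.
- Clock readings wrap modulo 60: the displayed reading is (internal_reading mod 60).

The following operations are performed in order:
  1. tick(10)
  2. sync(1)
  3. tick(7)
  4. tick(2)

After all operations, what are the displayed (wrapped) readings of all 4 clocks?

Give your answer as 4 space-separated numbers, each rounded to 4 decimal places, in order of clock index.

Answer: 23.7500 19.9000 23.7500 15.2000

Derivation:
After op 1 tick(10): ref=10.0000 raw=[12.5000 11.0000 12.5000 8.0000]
After op 2 sync(1): ref=10.0000 raw=[12.5000 10.0000 12.5000 8.0000]
After op 3 tick(7): ref=17.0000 raw=[21.2500 17.7000 21.2500 13.6000]
After op 4 tick(2): ref=19.0000 raw=[23.7500 19.9000 23.7500 15.2000]
Wrap final raw readings (mod 60): 23.7500 mod 60 = 23.7500; 19.9000 mod 60 = 19.9000; 23.7500 mod 60 = 23.7500; 15.2000 mod 60 = 15.2000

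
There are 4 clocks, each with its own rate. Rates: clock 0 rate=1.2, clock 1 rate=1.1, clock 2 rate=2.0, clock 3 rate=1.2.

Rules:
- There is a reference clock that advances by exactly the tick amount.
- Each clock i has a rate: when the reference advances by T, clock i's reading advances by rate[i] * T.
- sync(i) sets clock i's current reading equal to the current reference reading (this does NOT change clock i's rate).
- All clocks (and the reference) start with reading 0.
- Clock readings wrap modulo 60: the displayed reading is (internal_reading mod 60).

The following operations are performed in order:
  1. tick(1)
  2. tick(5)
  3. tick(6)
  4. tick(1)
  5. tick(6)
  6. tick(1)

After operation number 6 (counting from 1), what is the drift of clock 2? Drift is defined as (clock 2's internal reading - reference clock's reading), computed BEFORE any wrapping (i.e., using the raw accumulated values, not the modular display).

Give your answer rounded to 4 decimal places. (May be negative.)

After op 1 tick(1): ref=1.0000 raw=[1.2000 1.1000 2.0000 1.2000]
After op 2 tick(5): ref=6.0000 raw=[7.2000 6.6000 12.0000 7.2000]
After op 3 tick(6): ref=12.0000 raw=[14.4000 13.2000 24.0000 14.4000]
After op 4 tick(1): ref=13.0000 raw=[15.6000 14.3000 26.0000 15.6000]
After op 5 tick(6): ref=19.0000 raw=[22.8000 20.9000 38.0000 22.8000]
After op 6 tick(1): ref=20.0000 raw=[24.0000 22.0000 40.0000 24.0000]
Drift of clock 2 after op 6: 40.0000 - 20.0000 = 20.0000

Answer: 20.0000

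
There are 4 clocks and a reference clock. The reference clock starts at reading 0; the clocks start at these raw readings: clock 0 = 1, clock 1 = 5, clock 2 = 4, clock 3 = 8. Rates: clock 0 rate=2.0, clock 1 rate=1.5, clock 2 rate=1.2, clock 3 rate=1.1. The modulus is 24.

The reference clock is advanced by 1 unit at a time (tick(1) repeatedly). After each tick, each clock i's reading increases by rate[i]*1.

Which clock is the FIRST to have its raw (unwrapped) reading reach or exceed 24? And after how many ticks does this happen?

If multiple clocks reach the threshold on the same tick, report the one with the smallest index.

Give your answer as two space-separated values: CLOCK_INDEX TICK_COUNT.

clock 0: start=1, rate=2.0, needs 24-1 = 23; ticks = ceil(23/2.0) = ceil(11.5000) = 12; reading at tick 12 = 1 + 2.0*12 = 25.0000
clock 1: start=5, rate=1.5, needs 24-5 = 19; ticks = ceil(19/1.5) = ceil(12.6667) = 13; reading at tick 13 = 5 + 1.5*13 = 24.5000
clock 2: start=4, rate=1.2, needs 24-4 = 20; ticks = ceil(20/1.2) = ceil(16.6667) = 17; reading at tick 17 = 4 + 1.2*17 = 24.4000
clock 3: start=8, rate=1.1, needs 24-8 = 16; ticks = ceil(16/1.1) = ceil(14.5455) = 15; reading at tick 15 = 8 + 1.1*15 = 24.5000
Minimum tick count = 12; winners = [0]; smallest index = 0

Answer: 0 12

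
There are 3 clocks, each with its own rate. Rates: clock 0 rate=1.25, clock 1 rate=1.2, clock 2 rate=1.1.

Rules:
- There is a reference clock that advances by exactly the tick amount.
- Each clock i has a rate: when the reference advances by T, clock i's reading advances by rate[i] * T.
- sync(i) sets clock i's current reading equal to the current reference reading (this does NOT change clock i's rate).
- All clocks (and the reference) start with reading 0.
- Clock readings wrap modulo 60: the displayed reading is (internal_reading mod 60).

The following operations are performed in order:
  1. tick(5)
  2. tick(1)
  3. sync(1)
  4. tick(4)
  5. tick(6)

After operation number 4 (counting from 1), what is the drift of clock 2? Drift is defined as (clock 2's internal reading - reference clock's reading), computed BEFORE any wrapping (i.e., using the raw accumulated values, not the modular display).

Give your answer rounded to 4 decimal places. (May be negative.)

After op 1 tick(5): ref=5.0000 raw=[6.2500 6.0000 5.5000]
After op 2 tick(1): ref=6.0000 raw=[7.5000 7.2000 6.6000]
After op 3 sync(1): ref=6.0000 raw=[7.5000 6.0000 6.6000]
After op 4 tick(4): ref=10.0000 raw=[12.5000 10.8000 11.0000]
Drift of clock 2 after op 4: 11.0000 - 10.0000 = 1.0000

Answer: 1.0000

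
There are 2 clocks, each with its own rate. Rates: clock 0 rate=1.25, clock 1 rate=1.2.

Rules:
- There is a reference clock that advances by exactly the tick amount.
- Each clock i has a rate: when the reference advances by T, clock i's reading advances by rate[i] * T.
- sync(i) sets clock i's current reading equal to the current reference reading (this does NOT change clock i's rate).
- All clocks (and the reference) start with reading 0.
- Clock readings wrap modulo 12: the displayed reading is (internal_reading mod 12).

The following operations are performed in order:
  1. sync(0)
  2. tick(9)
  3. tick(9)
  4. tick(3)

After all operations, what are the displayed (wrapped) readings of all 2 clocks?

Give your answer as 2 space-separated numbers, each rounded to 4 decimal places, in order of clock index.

Answer: 2.2500 1.2000

Derivation:
After op 1 sync(0): ref=0.0000 raw=[0.0000 0.0000]
After op 2 tick(9): ref=9.0000 raw=[11.2500 10.8000]
After op 3 tick(9): ref=18.0000 raw=[22.5000 21.6000]
After op 4 tick(3): ref=21.0000 raw=[26.2500 25.2000]
Wrap final raw readings (mod 12): 26.2500 mod 12 = 2.2500; 25.2000 mod 12 = 1.2000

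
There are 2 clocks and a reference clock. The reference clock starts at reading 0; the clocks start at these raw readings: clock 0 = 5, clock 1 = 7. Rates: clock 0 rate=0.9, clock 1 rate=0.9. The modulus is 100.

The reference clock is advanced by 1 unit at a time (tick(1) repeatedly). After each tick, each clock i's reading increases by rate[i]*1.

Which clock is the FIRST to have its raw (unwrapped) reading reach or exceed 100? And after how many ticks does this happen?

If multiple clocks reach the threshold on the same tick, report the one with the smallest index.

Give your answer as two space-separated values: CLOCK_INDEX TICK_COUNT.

Answer: 1 104

Derivation:
clock 0: start=5, rate=0.9, needs 100-5 = 95; ticks = ceil(95/0.9) = ceil(105.5556) = 106; reading at tick 106 = 5 + 0.9*106 = 100.4000
clock 1: start=7, rate=0.9, needs 100-7 = 93; ticks = ceil(93/0.9) = ceil(103.3333) = 104; reading at tick 104 = 7 + 0.9*104 = 100.6000
Minimum tick count = 104; winners = [1]; smallest index = 1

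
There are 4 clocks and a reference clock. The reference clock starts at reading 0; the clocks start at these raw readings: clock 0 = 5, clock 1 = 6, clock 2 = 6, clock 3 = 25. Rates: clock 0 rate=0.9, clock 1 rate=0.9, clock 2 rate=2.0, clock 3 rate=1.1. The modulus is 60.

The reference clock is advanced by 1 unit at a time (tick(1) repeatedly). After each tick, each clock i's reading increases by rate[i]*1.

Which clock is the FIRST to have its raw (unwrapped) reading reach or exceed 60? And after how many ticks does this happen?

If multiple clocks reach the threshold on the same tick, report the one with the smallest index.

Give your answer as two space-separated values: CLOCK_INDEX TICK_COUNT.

Answer: 2 27

Derivation:
clock 0: start=5, rate=0.9, needs 60-5 = 55; ticks = ceil(55/0.9) = ceil(61.1111) = 62; reading at tick 62 = 5 + 0.9*62 = 60.8000
clock 1: start=6, rate=0.9, needs 60-6 = 54; ticks = ceil(54/0.9) = ceil(60.0000) = 60; reading at tick 60 = 6 + 0.9*60 = 60.0000
clock 2: start=6, rate=2.0, needs 60-6 = 54; ticks = ceil(54/2.0) = ceil(27.0000) = 27; reading at tick 27 = 6 + 2.0*27 = 60.0000
clock 3: start=25, rate=1.1, needs 60-25 = 35; ticks = ceil(35/1.1) = ceil(31.8182) = 32; reading at tick 32 = 25 + 1.1*32 = 60.2000
Minimum tick count = 27; winners = [2]; smallest index = 2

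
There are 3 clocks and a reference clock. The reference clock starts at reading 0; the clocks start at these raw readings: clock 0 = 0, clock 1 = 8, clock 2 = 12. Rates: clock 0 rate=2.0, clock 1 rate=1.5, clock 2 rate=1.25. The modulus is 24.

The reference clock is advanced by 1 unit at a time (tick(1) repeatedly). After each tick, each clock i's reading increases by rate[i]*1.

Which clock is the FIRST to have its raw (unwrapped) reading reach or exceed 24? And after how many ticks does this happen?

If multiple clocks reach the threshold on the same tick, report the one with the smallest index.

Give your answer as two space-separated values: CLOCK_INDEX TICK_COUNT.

clock 0: start=0, rate=2.0, needs 24-0 = 24; ticks = ceil(24/2.0) = ceil(12.0000) = 12; reading at tick 12 = 0 + 2.0*12 = 24.0000
clock 1: start=8, rate=1.5, needs 24-8 = 16; ticks = ceil(16/1.5) = ceil(10.6667) = 11; reading at tick 11 = 8 + 1.5*11 = 24.5000
clock 2: start=12, rate=1.25, needs 24-12 = 12; ticks = ceil(12/1.25) = ceil(9.6000) = 10; reading at tick 10 = 12 + 1.25*10 = 24.5000
Minimum tick count = 10; winners = [2]; smallest index = 2

Answer: 2 10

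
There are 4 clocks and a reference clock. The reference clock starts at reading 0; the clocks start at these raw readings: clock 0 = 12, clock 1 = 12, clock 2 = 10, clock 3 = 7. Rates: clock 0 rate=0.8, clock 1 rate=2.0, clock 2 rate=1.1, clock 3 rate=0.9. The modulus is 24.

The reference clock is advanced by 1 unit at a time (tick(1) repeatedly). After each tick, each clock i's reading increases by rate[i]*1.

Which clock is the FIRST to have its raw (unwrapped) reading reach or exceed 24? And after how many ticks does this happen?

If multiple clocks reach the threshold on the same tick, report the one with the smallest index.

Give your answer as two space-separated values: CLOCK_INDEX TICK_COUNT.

clock 0: start=12, rate=0.8, needs 24-12 = 12; ticks = ceil(12/0.8) = ceil(15.0000) = 15; reading at tick 15 = 12 + 0.8*15 = 24.0000
clock 1: start=12, rate=2.0, needs 24-12 = 12; ticks = ceil(12/2.0) = ceil(6.0000) = 6; reading at tick 6 = 12 + 2.0*6 = 24.0000
clock 2: start=10, rate=1.1, needs 24-10 = 14; ticks = ceil(14/1.1) = ceil(12.7273) = 13; reading at tick 13 = 10 + 1.1*13 = 24.3000
clock 3: start=7, rate=0.9, needs 24-7 = 17; ticks = ceil(17/0.9) = ceil(18.8889) = 19; reading at tick 19 = 7 + 0.9*19 = 24.1000
Minimum tick count = 6; winners = [1]; smallest index = 1

Answer: 1 6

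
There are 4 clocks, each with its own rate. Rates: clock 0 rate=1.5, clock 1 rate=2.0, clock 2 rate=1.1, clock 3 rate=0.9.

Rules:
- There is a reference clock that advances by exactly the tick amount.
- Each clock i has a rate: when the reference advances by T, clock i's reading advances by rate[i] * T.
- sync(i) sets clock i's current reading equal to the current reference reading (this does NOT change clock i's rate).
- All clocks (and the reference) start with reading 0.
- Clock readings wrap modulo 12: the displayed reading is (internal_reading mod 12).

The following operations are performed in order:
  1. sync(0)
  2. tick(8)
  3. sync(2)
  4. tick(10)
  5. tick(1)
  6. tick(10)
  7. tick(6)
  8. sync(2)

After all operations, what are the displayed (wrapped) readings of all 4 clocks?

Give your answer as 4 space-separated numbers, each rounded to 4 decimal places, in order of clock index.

After op 1 sync(0): ref=0.0000 raw=[0.0000 0.0000 0.0000 0.0000]
After op 2 tick(8): ref=8.0000 raw=[12.0000 16.0000 8.8000 7.2000]
After op 3 sync(2): ref=8.0000 raw=[12.0000 16.0000 8.0000 7.2000]
After op 4 tick(10): ref=18.0000 raw=[27.0000 36.0000 19.0000 16.2000]
After op 5 tick(1): ref=19.0000 raw=[28.5000 38.0000 20.1000 17.1000]
After op 6 tick(10): ref=29.0000 raw=[43.5000 58.0000 31.1000 26.1000]
After op 7 tick(6): ref=35.0000 raw=[52.5000 70.0000 37.7000 31.5000]
After op 8 sync(2): ref=35.0000 raw=[52.5000 70.0000 35.0000 31.5000]
Wrap final raw readings (mod 12): 52.5000 mod 12 = 4.5000; 70.0000 mod 12 = 10.0000; 35.0000 mod 12 = 11.0000; 31.5000 mod 12 = 7.5000

Answer: 4.5000 10.0000 11.0000 7.5000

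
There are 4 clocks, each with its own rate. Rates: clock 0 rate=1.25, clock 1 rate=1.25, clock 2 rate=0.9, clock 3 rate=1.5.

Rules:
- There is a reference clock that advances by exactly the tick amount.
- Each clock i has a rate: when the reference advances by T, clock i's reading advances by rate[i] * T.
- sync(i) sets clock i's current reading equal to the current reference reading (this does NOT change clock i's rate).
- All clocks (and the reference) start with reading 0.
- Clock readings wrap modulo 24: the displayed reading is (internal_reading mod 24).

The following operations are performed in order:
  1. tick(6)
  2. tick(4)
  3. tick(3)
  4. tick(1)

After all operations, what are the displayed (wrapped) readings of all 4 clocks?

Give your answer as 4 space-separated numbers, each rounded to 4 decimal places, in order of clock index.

After op 1 tick(6): ref=6.0000 raw=[7.5000 7.5000 5.4000 9.0000]
After op 2 tick(4): ref=10.0000 raw=[12.5000 12.5000 9.0000 15.0000]
After op 3 tick(3): ref=13.0000 raw=[16.2500 16.2500 11.7000 19.5000]
After op 4 tick(1): ref=14.0000 raw=[17.5000 17.5000 12.6000 21.0000]
Wrap final raw readings (mod 24): 17.5000 mod 24 = 17.5000; 17.5000 mod 24 = 17.5000; 12.6000 mod 24 = 12.6000; 21.0000 mod 24 = 21.0000

Answer: 17.5000 17.5000 12.6000 21.0000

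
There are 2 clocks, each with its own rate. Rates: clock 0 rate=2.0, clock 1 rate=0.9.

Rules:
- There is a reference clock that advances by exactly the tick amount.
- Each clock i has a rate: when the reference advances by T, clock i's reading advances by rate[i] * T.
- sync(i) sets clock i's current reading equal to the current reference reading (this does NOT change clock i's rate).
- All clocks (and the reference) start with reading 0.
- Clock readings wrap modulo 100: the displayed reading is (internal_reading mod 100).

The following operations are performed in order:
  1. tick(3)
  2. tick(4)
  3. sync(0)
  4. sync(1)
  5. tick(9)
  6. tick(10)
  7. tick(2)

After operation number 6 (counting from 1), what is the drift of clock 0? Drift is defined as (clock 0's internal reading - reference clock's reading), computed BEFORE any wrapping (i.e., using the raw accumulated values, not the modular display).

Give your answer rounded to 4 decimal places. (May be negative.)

Answer: 19.0000

Derivation:
After op 1 tick(3): ref=3.0000 raw=[6.0000 2.7000]
After op 2 tick(4): ref=7.0000 raw=[14.0000 6.3000]
After op 3 sync(0): ref=7.0000 raw=[7.0000 6.3000]
After op 4 sync(1): ref=7.0000 raw=[7.0000 7.0000]
After op 5 tick(9): ref=16.0000 raw=[25.0000 15.1000]
After op 6 tick(10): ref=26.0000 raw=[45.0000 24.1000]
Drift of clock 0 after op 6: 45.0000 - 26.0000 = 19.0000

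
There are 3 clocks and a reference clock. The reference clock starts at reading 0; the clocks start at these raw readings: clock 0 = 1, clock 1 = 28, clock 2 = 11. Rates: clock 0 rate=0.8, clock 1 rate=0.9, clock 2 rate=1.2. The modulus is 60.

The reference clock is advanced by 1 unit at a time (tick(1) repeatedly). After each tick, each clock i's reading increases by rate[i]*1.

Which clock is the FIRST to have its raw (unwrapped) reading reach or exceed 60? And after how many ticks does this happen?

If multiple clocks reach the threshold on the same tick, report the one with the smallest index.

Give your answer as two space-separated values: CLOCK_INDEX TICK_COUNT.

clock 0: start=1, rate=0.8, needs 60-1 = 59; ticks = ceil(59/0.8) = ceil(73.7500) = 74; reading at tick 74 = 1 + 0.8*74 = 60.2000
clock 1: start=28, rate=0.9, needs 60-28 = 32; ticks = ceil(32/0.9) = ceil(35.5556) = 36; reading at tick 36 = 28 + 0.9*36 = 60.4000
clock 2: start=11, rate=1.2, needs 60-11 = 49; ticks = ceil(49/1.2) = ceil(40.8333) = 41; reading at tick 41 = 11 + 1.2*41 = 60.2000
Minimum tick count = 36; winners = [1]; smallest index = 1

Answer: 1 36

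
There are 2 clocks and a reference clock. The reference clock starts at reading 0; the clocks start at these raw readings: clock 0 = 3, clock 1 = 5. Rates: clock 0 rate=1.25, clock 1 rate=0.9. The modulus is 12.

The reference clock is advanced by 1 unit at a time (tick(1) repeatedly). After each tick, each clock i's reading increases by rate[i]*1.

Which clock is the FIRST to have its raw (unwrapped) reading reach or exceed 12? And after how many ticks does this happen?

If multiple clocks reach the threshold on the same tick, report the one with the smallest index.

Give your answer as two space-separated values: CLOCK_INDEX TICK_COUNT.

Answer: 0 8

Derivation:
clock 0: start=3, rate=1.25, needs 12-3 = 9; ticks = ceil(9/1.25) = ceil(7.2000) = 8; reading at tick 8 = 3 + 1.25*8 = 13.0000
clock 1: start=5, rate=0.9, needs 12-5 = 7; ticks = ceil(7/0.9) = ceil(7.7778) = 8; reading at tick 8 = 5 + 0.9*8 = 12.2000
Minimum tick count = 8; winners = [0, 1]; smallest index = 0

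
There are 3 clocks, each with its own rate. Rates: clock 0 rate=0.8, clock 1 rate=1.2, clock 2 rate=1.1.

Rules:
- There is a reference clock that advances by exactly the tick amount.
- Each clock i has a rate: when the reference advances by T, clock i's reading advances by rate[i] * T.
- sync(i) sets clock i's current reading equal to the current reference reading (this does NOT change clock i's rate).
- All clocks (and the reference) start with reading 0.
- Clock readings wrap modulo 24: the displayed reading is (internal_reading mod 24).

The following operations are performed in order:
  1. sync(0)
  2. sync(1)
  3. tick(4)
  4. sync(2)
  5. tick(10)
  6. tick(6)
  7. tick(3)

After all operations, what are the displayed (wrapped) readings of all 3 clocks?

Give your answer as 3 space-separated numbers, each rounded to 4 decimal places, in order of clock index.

Answer: 18.4000 3.6000 0.9000

Derivation:
After op 1 sync(0): ref=0.0000 raw=[0.0000 0.0000 0.0000]
After op 2 sync(1): ref=0.0000 raw=[0.0000 0.0000 0.0000]
After op 3 tick(4): ref=4.0000 raw=[3.2000 4.8000 4.4000]
After op 4 sync(2): ref=4.0000 raw=[3.2000 4.8000 4.0000]
After op 5 tick(10): ref=14.0000 raw=[11.2000 16.8000 15.0000]
After op 6 tick(6): ref=20.0000 raw=[16.0000 24.0000 21.6000]
After op 7 tick(3): ref=23.0000 raw=[18.4000 27.6000 24.9000]
Wrap final raw readings (mod 24): 18.4000 mod 24 = 18.4000; 27.6000 mod 24 = 3.6000; 24.9000 mod 24 = 0.9000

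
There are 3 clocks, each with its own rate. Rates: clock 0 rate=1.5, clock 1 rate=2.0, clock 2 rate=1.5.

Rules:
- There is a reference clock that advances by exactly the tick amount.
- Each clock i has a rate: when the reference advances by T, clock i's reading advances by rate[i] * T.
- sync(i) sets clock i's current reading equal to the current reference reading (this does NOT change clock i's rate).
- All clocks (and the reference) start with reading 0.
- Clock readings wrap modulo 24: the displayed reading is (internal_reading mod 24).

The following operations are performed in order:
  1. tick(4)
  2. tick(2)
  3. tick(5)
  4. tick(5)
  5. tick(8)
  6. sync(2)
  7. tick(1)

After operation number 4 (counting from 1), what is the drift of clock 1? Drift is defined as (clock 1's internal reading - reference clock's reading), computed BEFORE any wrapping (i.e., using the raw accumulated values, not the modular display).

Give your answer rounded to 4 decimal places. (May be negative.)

Answer: 16.0000

Derivation:
After op 1 tick(4): ref=4.0000 raw=[6.0000 8.0000 6.0000]
After op 2 tick(2): ref=6.0000 raw=[9.0000 12.0000 9.0000]
After op 3 tick(5): ref=11.0000 raw=[16.5000 22.0000 16.5000]
After op 4 tick(5): ref=16.0000 raw=[24.0000 32.0000 24.0000]
Drift of clock 1 after op 4: 32.0000 - 16.0000 = 16.0000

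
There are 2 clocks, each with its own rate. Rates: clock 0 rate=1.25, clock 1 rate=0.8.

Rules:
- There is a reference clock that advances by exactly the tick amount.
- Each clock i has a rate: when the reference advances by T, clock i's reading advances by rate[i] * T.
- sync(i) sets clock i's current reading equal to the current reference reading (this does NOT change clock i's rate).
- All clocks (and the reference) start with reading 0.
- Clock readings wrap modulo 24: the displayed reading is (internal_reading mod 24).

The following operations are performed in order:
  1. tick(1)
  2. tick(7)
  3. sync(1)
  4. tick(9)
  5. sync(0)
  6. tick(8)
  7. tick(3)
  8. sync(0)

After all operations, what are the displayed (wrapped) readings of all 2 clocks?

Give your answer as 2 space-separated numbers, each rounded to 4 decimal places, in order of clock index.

After op 1 tick(1): ref=1.0000 raw=[1.2500 0.8000]
After op 2 tick(7): ref=8.0000 raw=[10.0000 6.4000]
After op 3 sync(1): ref=8.0000 raw=[10.0000 8.0000]
After op 4 tick(9): ref=17.0000 raw=[21.2500 15.2000]
After op 5 sync(0): ref=17.0000 raw=[17.0000 15.2000]
After op 6 tick(8): ref=25.0000 raw=[27.0000 21.6000]
After op 7 tick(3): ref=28.0000 raw=[30.7500 24.0000]
After op 8 sync(0): ref=28.0000 raw=[28.0000 24.0000]
Wrap final raw readings (mod 24): 28.0000 mod 24 = 4.0000; 24.0000 mod 24 = 0.0000

Answer: 4.0000 0.0000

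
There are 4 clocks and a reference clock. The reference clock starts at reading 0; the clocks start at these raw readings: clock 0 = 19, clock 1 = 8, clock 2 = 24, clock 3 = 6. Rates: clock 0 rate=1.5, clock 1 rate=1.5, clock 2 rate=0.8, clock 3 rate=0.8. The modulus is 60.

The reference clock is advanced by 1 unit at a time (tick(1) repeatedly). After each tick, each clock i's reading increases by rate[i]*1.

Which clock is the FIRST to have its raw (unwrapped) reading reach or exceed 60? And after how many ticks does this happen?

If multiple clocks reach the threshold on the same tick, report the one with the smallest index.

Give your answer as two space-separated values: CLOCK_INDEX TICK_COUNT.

clock 0: start=19, rate=1.5, needs 60-19 = 41; ticks = ceil(41/1.5) = ceil(27.3333) = 28; reading at tick 28 = 19 + 1.5*28 = 61.0000
clock 1: start=8, rate=1.5, needs 60-8 = 52; ticks = ceil(52/1.5) = ceil(34.6667) = 35; reading at tick 35 = 8 + 1.5*35 = 60.5000
clock 2: start=24, rate=0.8, needs 60-24 = 36; ticks = ceil(36/0.8) = ceil(45.0000) = 45; reading at tick 45 = 24 + 0.8*45 = 60.0000
clock 3: start=6, rate=0.8, needs 60-6 = 54; ticks = ceil(54/0.8) = ceil(67.5000) = 68; reading at tick 68 = 6 + 0.8*68 = 60.4000
Minimum tick count = 28; winners = [0]; smallest index = 0

Answer: 0 28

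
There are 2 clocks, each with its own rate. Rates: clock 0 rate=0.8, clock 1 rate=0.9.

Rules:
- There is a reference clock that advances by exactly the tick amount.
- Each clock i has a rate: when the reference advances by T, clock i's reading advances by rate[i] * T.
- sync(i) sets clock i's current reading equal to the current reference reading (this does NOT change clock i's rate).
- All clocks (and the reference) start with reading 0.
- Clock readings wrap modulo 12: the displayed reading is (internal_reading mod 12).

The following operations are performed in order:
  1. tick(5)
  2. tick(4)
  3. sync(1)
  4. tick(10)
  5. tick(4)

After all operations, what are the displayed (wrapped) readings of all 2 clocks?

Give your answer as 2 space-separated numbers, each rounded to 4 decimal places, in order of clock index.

Answer: 6.4000 9.6000

Derivation:
After op 1 tick(5): ref=5.0000 raw=[4.0000 4.5000]
After op 2 tick(4): ref=9.0000 raw=[7.2000 8.1000]
After op 3 sync(1): ref=9.0000 raw=[7.2000 9.0000]
After op 4 tick(10): ref=19.0000 raw=[15.2000 18.0000]
After op 5 tick(4): ref=23.0000 raw=[18.4000 21.6000]
Wrap final raw readings (mod 12): 18.4000 mod 12 = 6.4000; 21.6000 mod 12 = 9.6000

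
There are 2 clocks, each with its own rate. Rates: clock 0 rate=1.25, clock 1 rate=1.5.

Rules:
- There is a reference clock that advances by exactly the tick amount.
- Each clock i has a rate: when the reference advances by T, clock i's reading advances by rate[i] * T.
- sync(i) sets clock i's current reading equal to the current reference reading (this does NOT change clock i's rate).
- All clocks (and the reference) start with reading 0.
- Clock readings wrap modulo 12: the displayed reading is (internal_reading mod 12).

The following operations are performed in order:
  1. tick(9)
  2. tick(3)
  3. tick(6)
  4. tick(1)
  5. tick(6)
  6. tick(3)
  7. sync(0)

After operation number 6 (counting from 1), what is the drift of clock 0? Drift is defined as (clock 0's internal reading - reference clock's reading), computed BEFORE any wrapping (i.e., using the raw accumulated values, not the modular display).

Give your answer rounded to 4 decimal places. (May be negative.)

Answer: 7.0000

Derivation:
After op 1 tick(9): ref=9.0000 raw=[11.2500 13.5000]
After op 2 tick(3): ref=12.0000 raw=[15.0000 18.0000]
After op 3 tick(6): ref=18.0000 raw=[22.5000 27.0000]
After op 4 tick(1): ref=19.0000 raw=[23.7500 28.5000]
After op 5 tick(6): ref=25.0000 raw=[31.2500 37.5000]
After op 6 tick(3): ref=28.0000 raw=[35.0000 42.0000]
Drift of clock 0 after op 6: 35.0000 - 28.0000 = 7.0000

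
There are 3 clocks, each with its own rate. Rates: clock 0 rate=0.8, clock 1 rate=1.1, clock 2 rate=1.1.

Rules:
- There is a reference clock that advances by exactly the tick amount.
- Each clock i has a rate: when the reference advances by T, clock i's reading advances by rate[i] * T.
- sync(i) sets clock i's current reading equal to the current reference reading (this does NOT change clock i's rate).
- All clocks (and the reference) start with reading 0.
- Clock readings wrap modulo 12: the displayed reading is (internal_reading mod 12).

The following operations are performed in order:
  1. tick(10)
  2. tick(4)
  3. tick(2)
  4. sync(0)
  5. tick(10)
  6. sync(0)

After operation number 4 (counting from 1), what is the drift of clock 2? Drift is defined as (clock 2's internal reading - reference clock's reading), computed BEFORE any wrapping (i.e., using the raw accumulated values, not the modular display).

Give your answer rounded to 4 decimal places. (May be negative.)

After op 1 tick(10): ref=10.0000 raw=[8.0000 11.0000 11.0000]
After op 2 tick(4): ref=14.0000 raw=[11.2000 15.4000 15.4000]
After op 3 tick(2): ref=16.0000 raw=[12.8000 17.6000 17.6000]
After op 4 sync(0): ref=16.0000 raw=[16.0000 17.6000 17.6000]
Drift of clock 2 after op 4: 17.6000 - 16.0000 = 1.6000

Answer: 1.6000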